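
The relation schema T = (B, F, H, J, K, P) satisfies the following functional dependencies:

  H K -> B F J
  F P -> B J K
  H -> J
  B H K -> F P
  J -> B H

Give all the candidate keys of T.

{F, P}⁺: FP→BJK adds B, J, K; J→BH adds H → {B, F, H, J, K, P}. Minimal: {P}⁺ = {P}; {F}⁺ = {F} — none reach the full schema.
{H, K}⁺: HK→BFJ adds B, F, J; BHK→FP adds P → {B, F, H, J, K, P}. Minimal: {K}⁺ = {K}; {H}⁺ = {B, H, J} — none reach the full schema.
{J, K}⁺: J→BH adds B, H; HK→BFJ adds F; BHK→FP adds P → {B, F, H, J, K, P}. Minimal: {K}⁺ = {K}; {J}⁺ = {B, H, J} — none reach the full schema.

{F, P}, {H, K}, {J, K}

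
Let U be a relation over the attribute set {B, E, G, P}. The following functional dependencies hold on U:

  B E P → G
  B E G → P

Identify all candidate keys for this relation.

(B, E, G), (B, E, P)

Attributes B, E never appear on any right-hand side, so every candidate key must contain {B, E}.
{B, E}⁺ = {B, E}, which is not all of the schema, so we must add further attributes.
{B, E, G}⁺: BEG→P adds P → {B, E, G, P}.
{B, E, P}⁺: BEP→G adds G → {B, E, G, P}.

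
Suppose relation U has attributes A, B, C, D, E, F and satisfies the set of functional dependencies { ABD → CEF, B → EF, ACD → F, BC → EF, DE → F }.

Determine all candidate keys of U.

(A, B, D)

Attributes A, B, D never appear on any right-hand side, so every candidate key must contain {A, B, D}.
{A, B, D}⁺ = {A, B, C, D, E, F}, which is all of the schema, so {A, B, D} is the only candidate key.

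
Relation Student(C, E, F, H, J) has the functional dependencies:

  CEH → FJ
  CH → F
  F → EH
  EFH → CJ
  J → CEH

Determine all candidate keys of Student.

{F}, {J}, {C, H}

{F}⁺: F→EH adds E, H; EFH→CJ adds C, J → {C, E, F, H, J}.
{J}⁺: J→CEH adds C, E, H; CEH→FJ adds F → {C, E, F, H, J}.
{C, H}⁺: CH→F adds F; F→EH adds E; EFH→CJ adds J → {C, E, F, H, J}. Minimal: {H}⁺ = {H}; {C}⁺ = {C} — none reach the full schema.
Any other superkey contains one of these as a subset, so there are no further candidate keys.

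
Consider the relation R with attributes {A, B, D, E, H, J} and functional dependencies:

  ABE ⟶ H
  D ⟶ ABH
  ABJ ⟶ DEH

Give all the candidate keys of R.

(D, J), (A, B, J)

Attribute J never appears on the right-hand side of any dependency, so J must belong to every candidate key.
{J}⁺ = {J}, which is not all of the schema, so we must add further attributes.
{D, J}⁺: D→ABH adds A, B, H; ABJ→DEH adds E → {A, B, D, E, H, J}. Minimal: {J}⁺ = {J}; {D}⁺ = {A, B, D, H} — none reach the full schema.
{A, B, J}⁺: ABJ→DEH adds D, E, H → {A, B, D, E, H, J}. Minimal: {B, J}⁺ = {B, J}; {A, J}⁺ = {A, J}; {A, B}⁺ = {A, B} — none reach the full schema.
Any other superkey contains one of these as a subset, so there are no further candidate keys.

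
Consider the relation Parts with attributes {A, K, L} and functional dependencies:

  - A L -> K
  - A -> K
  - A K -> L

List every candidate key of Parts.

{A}

Attribute A never appears on the right-hand side of any dependency, so A must belong to every candidate key.
{A}⁺ = {A, K, L}, which is all of the schema, so {A} is the only candidate key.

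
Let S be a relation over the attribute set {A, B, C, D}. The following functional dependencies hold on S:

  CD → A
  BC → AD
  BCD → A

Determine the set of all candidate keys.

Attributes B, C never appear on any right-hand side, so every candidate key must contain {B, C}.
{B, C}⁺ = {A, B, C, D}, which is all of the schema, so {B, C} is the only candidate key.

{B, C}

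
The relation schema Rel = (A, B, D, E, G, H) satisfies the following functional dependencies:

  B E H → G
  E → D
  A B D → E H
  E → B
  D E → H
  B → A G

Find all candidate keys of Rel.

{E}⁺: E→D adds D; E→B adds B; DE→H adds H; B→AG adds A, G → {A, B, D, E, G, H}.
{B, D}⁺: B→AG adds A, G; ABD→EH adds E, H → {A, B, D, E, G, H}. Minimal: {D}⁺ = {D}; {B}⁺ = {A, B, G} — none reach the full schema.
Any other superkey contains one of these as a subset, so there are no further candidate keys.

{E}, {B, D}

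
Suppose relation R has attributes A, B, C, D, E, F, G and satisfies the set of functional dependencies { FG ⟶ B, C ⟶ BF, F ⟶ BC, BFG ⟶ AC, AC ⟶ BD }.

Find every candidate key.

{C, E, G}, {E, F, G}

Attributes E, G never appear on any right-hand side, so every candidate key must contain {E, G}.
{E, G}⁺ = {E, G}, which is not all of the schema, so we must add further attributes.
{C, E, G}⁺: C→BF adds B, F; BFG→AC adds A; AC→BD adds D → {A, B, C, D, E, F, G}. Minimal: {E, G}⁺ = {E, G}; {C, G}⁺ = {A, B, C, D, F, G}; {C, E}⁺ = {B, C, E, F} — none reach the full schema.
{E, F, G}⁺: FG→B adds B; F→BC adds C; BFG→AC adds A; AC→BD adds D → {A, B, C, D, E, F, G}. Minimal: {F, G}⁺ = {A, B, C, D, F, G}; {E, G}⁺ = {E, G}; {E, F}⁺ = {B, C, E, F} — none reach the full schema.
Any other superkey contains one of these as a subset, so there are no further candidate keys.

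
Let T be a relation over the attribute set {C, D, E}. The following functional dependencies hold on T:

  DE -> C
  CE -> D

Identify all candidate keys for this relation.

Attribute E never appears on the right-hand side of any dependency, so E must belong to every candidate key.
{E}⁺ = {E}, which is not all of the schema, so we must add further attributes.
{C, E}⁺: CE→D adds D → {C, D, E}. Minimal: {E}⁺ = {E}; {C}⁺ = {C} — none reach the full schema.
{D, E}⁺: DE→C adds C → {C, D, E}. Minimal: {E}⁺ = {E}; {D}⁺ = {D} — none reach the full schema.

CE, DE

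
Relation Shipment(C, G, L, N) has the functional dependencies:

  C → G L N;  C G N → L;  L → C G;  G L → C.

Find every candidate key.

{C}⁺: C→GLN adds G, L, N → {C, G, L, N}.
{L}⁺: L→CG adds C, G; C→GLN adds N → {C, G, L, N}.
Any other superkey contains one of these as a subset, so there are no further candidate keys.

{C}, {L}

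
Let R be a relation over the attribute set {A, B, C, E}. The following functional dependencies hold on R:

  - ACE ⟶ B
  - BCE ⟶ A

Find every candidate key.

Attributes C, E never appear on any right-hand side, so every candidate key must contain {C, E}.
{C, E}⁺ = {C, E}, which is not all of the schema, so we must add further attributes.
{A, C, E}⁺: ACE→B adds B → {A, B, C, E}. Minimal: {C, E}⁺ = {C, E}; {A, E}⁺ = {A, E}; {A, C}⁺ = {A, C} — none reach the full schema.
{B, C, E}⁺: BCE→A adds A → {A, B, C, E}. Minimal: {C, E}⁺ = {C, E}; {B, E}⁺ = {B, E}; {B, C}⁺ = {B, C} — none reach the full schema.
Any other superkey contains one of these as a subset, so there are no further candidate keys.

(A, C, E), (B, C, E)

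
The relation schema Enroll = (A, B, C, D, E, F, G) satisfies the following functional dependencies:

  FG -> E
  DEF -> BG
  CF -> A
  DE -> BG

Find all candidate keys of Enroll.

{C, D, E, F}, {C, D, F, G}

Attributes C, D, F never appear on any right-hand side, so every candidate key must contain {C, D, F}.
{C, D, F}⁺ = {A, C, D, F}, which is not all of the schema, so we must add further attributes.
{C, D, E, F}⁺: DEF→BG adds B, G; CF→A adds A → {A, B, C, D, E, F, G}. Minimal: {D, E, F}⁺ = {B, D, E, F, G}; {C, E, F}⁺ = {A, C, E, F}; {C, D, F}⁺ = {A, C, D, F}; … — none reach the full schema.
{C, D, F, G}⁺: FG→E adds E; DEF→BG adds B; CF→A adds A → {A, B, C, D, E, F, G}. Minimal: {D, F, G}⁺ = {B, D, E, F, G}; {C, F, G}⁺ = {A, C, E, F, G}; {C, D, G}⁺ = {C, D, G}; … — none reach the full schema.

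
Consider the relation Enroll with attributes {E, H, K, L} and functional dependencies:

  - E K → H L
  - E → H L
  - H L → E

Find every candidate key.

Attribute K never appears on the right-hand side of any dependency, so K must belong to every candidate key.
{K}⁺ = {K}, which is not all of the schema, so we must add further attributes.
{E, K}⁺: EK→HL adds H, L → {E, H, K, L}.
{H, K, L}⁺: HL→E adds E → {E, H, K, L}.
Any other superkey contains one of these as a subset, so there are no further candidate keys.

{E, K}, {H, K, L}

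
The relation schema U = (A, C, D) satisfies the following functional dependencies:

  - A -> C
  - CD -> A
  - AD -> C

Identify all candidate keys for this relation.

(A, D); (C, D)

Attribute D never appears on the right-hand side of any dependency, so D must belong to every candidate key.
{D}⁺ = {D}, which is not all of the schema, so we must add further attributes.
{A, D}⁺: A→C adds C → {A, C, D}. Minimal: {D}⁺ = {D}; {A}⁺ = {A, C} — none reach the full schema.
{C, D}⁺: CD→A adds A → {A, C, D}. Minimal: {D}⁺ = {D}; {C}⁺ = {C} — none reach the full schema.
Any other superkey contains one of these as a subset, so there are no further candidate keys.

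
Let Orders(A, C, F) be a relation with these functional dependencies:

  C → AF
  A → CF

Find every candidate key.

{A}; {C}

{A}⁺: A→CF adds C, F → {A, C, F}.
{C}⁺: C→AF adds A, F → {A, C, F}.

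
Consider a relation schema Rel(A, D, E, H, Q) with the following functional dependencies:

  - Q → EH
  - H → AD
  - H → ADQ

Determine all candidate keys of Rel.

{H}⁺: H→AD adds A, D; H→ADQ adds Q; Q→EH adds E → {A, D, E, H, Q}.
{Q}⁺: Q→EH adds E, H; H→AD adds A, D → {A, D, E, H, Q}.
Any other superkey contains one of these as a subset, so there are no further candidate keys.

(H), (Q)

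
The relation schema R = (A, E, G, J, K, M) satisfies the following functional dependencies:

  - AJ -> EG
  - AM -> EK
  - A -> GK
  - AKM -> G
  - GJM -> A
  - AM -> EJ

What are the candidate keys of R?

{A, M}, {G, J, M}

Attribute M never appears on the right-hand side of any dependency, so M must belong to every candidate key.
{M}⁺ = {M}, which is not all of the schema, so we must add further attributes.
{A, M}⁺: AM→EK adds E, K; A→GK adds G; AM→EJ adds J → {A, E, G, J, K, M}.
{G, J, M}⁺: GJM→A adds A; AM→EJ adds E; AM→EK adds K → {A, E, G, J, K, M}.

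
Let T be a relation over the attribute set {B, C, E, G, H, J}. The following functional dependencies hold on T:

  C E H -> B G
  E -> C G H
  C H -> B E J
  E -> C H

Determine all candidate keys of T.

{E}⁺: E→CGH adds C, G, H; CH→BEJ adds B, J → {B, C, E, G, H, J}.
{C, H}⁺: CH→BEJ adds B, E, J; CEH→BG adds G → {B, C, E, G, H, J}. Minimal: {H}⁺ = {H}; {C}⁺ = {C} — none reach the full schema.

(E); (C, H)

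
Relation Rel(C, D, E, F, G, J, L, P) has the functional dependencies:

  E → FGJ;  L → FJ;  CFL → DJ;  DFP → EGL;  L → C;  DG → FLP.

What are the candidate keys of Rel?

DE; DG; EL; GL; LP; DFP

{D, E}⁺: E→FGJ adds F, G, J; DG→FLP adds L, P; L→C adds C → {C, D, E, F, G, J, L, P}.
{D, G}⁺: DG→FLP adds F, L, P; L→FJ adds J; DFP→EGL adds E; L→C adds C → {C, D, E, F, G, J, L, P}.
{E, L}⁺: E→FGJ adds F, G, J; L→C adds C; CFL→DJ adds D; DG→FLP adds P → {C, D, E, F, G, J, L, P}.
{G, L}⁺: L→FJ adds F, J; L→C adds C; CFL→DJ adds D; DG→FLP adds P; DFP→EGL adds E → {C, D, E, F, G, J, L, P}.
{L, P}⁺: L→FJ adds F, J; L→C adds C; CFL→DJ adds D; DFP→EGL adds E, G → {C, D, E, F, G, J, L, P}.
{D, F, P}⁺: DFP→EGL adds E, G, L; L→C adds C; E→FGJ adds J → {C, D, E, F, G, J, L, P}.
Any other superkey contains one of these as a subset, so there are no further candidate keys.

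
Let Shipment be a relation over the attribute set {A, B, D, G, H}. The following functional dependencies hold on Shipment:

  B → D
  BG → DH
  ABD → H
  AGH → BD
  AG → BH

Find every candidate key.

AG

{A, G}⁺: AG→BH adds B, H; B→D adds D → {A, B, D, G, H}.
No other minimal superkey exists.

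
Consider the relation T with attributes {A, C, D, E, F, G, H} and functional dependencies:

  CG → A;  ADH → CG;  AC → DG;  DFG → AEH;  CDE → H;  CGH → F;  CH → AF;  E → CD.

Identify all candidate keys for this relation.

(E), (C, H), (A, C, F), (A, D, H), (C, F, G), (D, F, G)

{E}⁺: E→CD adds C, D; CDE→H adds H; CH→AF adds A, F; ADH→CG adds G → {A, C, D, E, F, G, H}.
{C, H}⁺: CH→AF adds A, F; AC→DG adds D, G; DFG→AEH adds E → {A, C, D, E, F, G, H}. Minimal: {H}⁺ = {H}; {C}⁺ = {C} — none reach the full schema.
{A, C, F}⁺: AC→DG adds D, G; DFG→AEH adds E, H → {A, C, D, E, F, G, H}. Minimal: {C, F}⁺ = {C, F}; {A, F}⁺ = {A, F}; {A, C}⁺ = {A, C, D, G} — none reach the full schema.
{A, D, H}⁺: ADH→CG adds C, G; CGH→F adds F; DFG→AEH adds E → {A, C, D, E, F, G, H}. Minimal: {D, H}⁺ = {D, H}; {A, H}⁺ = {A, H}; {A, D}⁺ = {A, D} — none reach the full schema.
{C, F, G}⁺: CG→A adds A; AC→DG adds D; DFG→AEH adds E, H → {A, C, D, E, F, G, H}. Minimal: {F, G}⁺ = {F, G}; {C, G}⁺ = {A, C, D, G}; {C, F}⁺ = {C, F} — none reach the full schema.
{D, F, G}⁺: DFG→AEH adds A, E, H; E→CD adds C → {A, C, D, E, F, G, H}. Minimal: {F, G}⁺ = {F, G}; {D, G}⁺ = {D, G}; {D, F}⁺ = {D, F} — none reach the full schema.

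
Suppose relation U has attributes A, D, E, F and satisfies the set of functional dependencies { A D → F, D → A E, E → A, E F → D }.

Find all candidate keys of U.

{D}⁺: D→AE adds A, E; AD→F adds F → {A, D, E, F}.
{E, F}⁺: E→A adds A; EF→D adds D → {A, D, E, F}. Minimal: {F}⁺ = {F}; {E}⁺ = {A, E} — none reach the full schema.
Any other superkey contains one of these as a subset, so there are no further candidate keys.

D, EF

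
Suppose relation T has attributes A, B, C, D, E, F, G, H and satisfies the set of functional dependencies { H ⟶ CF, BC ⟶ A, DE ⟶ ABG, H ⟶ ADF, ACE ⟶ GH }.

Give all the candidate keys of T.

Attribute E never appears on the right-hand side of any dependency, so E must belong to every candidate key.
{E}⁺ = {E}, which is not all of the schema, so we must add further attributes.
{E, H}⁺: H→CF adds C, F; H→ADF adds A, D; ACE→GH adds G; DE→ABG adds B → {A, B, C, D, E, F, G, H}.
{A, C, E}⁺: ACE→GH adds G, H; H→CF adds F; H→ADF adds D; DE→ABG adds B → {A, B, C, D, E, F, G, H}.
{B, C, E}⁺: BC→A adds A; ACE→GH adds G, H; H→CF adds F; H→ADF adds D → {A, B, C, D, E, F, G, H}.
{C, D, E}⁺: DE→ABG adds A, B, G; ACE→GH adds H; H→CF adds F → {A, B, C, D, E, F, G, H}.

EH, ACE, BCE, CDE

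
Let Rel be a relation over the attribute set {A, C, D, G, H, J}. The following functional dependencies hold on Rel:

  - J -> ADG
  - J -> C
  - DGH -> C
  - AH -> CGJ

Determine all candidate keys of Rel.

{A, H}⁺: AH→CGJ adds C, G, J; J→ADG adds D → {A, C, D, G, H, J}. Minimal: {H}⁺ = {H}; {A}⁺ = {A} — none reach the full schema.
{H, J}⁺: J→ADG adds A, D, G; J→C adds C → {A, C, D, G, H, J}. Minimal: {J}⁺ = {A, C, D, G, J}; {H}⁺ = {H} — none reach the full schema.
Any other superkey contains one of these as a subset, so there are no further candidate keys.

{A, H}, {H, J}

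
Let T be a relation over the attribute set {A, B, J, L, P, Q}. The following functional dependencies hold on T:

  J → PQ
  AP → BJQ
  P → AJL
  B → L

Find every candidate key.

J, P

{J}⁺: J→PQ adds P, Q; P→AJL adds A, L; AP→BJQ adds B → {A, B, J, L, P, Q}.
{P}⁺: P→AJL adds A, J, L; J→PQ adds Q; AP→BJQ adds B → {A, B, J, L, P, Q}.
Any other superkey contains one of these as a subset, so there are no further candidate keys.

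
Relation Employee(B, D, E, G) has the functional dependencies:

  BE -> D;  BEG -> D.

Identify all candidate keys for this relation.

(B, E, G)

Attributes B, E, G never appear on any right-hand side, so every candidate key must contain {B, E, G}.
{B, E, G}⁺ = {B, D, E, G}, which is all of the schema, so {B, E, G} is the only candidate key.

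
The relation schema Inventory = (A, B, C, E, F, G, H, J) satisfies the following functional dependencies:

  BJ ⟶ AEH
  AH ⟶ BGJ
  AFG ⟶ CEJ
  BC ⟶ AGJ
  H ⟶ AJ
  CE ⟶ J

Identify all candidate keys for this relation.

Attribute F never appears on the right-hand side of any dependency, so F must belong to every candidate key.
{F}⁺ = {F}, which is not all of the schema, so we must add further attributes.
{F, H}⁺: H→AJ adds A, J; AH→BGJ adds B, G; AFG→CEJ adds C, E → {A, B, C, E, F, G, H, J}. Minimal: {H}⁺ = {A, B, E, G, H, J}; {F}⁺ = {F} — none reach the full schema.
{B, C, F}⁺: BC→AGJ adds A, G, J; BJ→AEH adds E, H → {A, B, C, E, F, G, H, J}. Minimal: {C, F}⁺ = {C, F}; {B, F}⁺ = {B, F}; {B, C}⁺ = {A, B, C, E, G, H, J} — none reach the full schema.
{B, F, J}⁺: BJ→AEH adds A, E, H; AH→BGJ adds G; AFG→CEJ adds C → {A, B, C, E, F, G, H, J}. Minimal: {F, J}⁺ = {F, J}; {B, J}⁺ = {A, B, E, G, H, J}; {B, F}⁺ = {B, F} — none reach the full schema.
{A, B, F, G}⁺: AFG→CEJ adds C, E, J; BJ→AEH adds H → {A, B, C, E, F, G, H, J}. Minimal: {B, F, G}⁺ = {B, F, G}; {A, F, G}⁺ = {A, C, E, F, G, J}; {A, B, G}⁺ = {A, B, G}; … — none reach the full schema.

{F, H}; {B, C, F}; {B, F, J}; {A, B, F, G}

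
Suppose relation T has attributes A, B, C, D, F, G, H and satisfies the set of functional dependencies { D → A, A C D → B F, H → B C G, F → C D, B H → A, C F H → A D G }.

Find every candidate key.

Attribute H never appears on the right-hand side of any dependency, so H must belong to every candidate key.
{H}⁺ = {A, B, C, G, H}, which is not all of the schema, so we must add further attributes.
{D, H}⁺: D→A adds A; H→BCG adds B, C, G; ACD→BF adds F → {A, B, C, D, F, G, H}. Minimal: {H}⁺ = {A, B, C, G, H}; {D}⁺ = {A, D} — none reach the full schema.
{F, H}⁺: H→BCG adds B, C, G; F→CD adds D; BH→A adds A → {A, B, C, D, F, G, H}. Minimal: {H}⁺ = {A, B, C, G, H}; {F}⁺ = {A, B, C, D, F} — none reach the full schema.

{D, H}, {F, H}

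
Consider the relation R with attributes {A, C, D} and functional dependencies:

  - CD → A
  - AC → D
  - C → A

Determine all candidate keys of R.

{C}⁺: C→A adds A; AC→D adds D → {A, C, D}.
No other minimal superkey exists.

{C}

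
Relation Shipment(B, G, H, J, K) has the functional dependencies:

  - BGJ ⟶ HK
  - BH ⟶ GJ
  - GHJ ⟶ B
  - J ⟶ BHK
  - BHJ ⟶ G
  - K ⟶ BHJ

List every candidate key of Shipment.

{J}⁺: J→BHK adds B, H, K; BHJ→G adds G → {B, G, H, J, K}.
{K}⁺: K→BHJ adds B, H, J; BH→GJ adds G → {B, G, H, J, K}.
{B, H}⁺: BH→GJ adds G, J; J→BHK adds K → {B, G, H, J, K}. Minimal: {H}⁺ = {H}; {B}⁺ = {B} — none reach the full schema.
Any other superkey contains one of these as a subset, so there are no further candidate keys.

{J}; {K}; {B, H}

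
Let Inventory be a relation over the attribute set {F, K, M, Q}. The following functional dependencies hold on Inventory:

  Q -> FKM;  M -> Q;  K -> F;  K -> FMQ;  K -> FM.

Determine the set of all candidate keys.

{K}⁺: K→F adds F; K→FMQ adds M, Q → {F, K, M, Q}.
{M}⁺: M→Q adds Q; Q→FKM adds F, K → {F, K, M, Q}.
{Q}⁺: Q→FKM adds F, K, M → {F, K, M, Q}.
Any other superkey contains one of these as a subset, so there are no further candidate keys.

{K}, {M}, {Q}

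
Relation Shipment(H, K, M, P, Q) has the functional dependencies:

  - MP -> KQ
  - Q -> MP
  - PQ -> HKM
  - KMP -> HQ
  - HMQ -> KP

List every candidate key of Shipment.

{Q}; {M, P}

{Q}⁺: Q→MP adds M, P; PQ→HKM adds H, K → {H, K, M, P, Q}.
{M, P}⁺: MP→KQ adds K, Q; PQ→HKM adds H → {H, K, M, P, Q}.
Any other superkey contains one of these as a subset, so there are no further candidate keys.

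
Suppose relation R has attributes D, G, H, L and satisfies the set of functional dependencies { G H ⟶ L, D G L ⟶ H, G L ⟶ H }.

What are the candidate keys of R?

Attributes D, G never appear on any right-hand side, so every candidate key must contain {D, G}.
{D, G}⁺ = {D, G}, which is not all of the schema, so we must add further attributes.
{D, G, H}⁺: GH→L adds L → {D, G, H, L}. Minimal: {G, H}⁺ = {G, H, L}; {D, H}⁺ = {D, H}; {D, G}⁺ = {D, G} — none reach the full schema.
{D, G, L}⁺: DGL→H adds H → {D, G, H, L}. Minimal: {G, L}⁺ = {G, H, L}; {D, L}⁺ = {D, L}; {D, G}⁺ = {D, G} — none reach the full schema.

{D, G, H}, {D, G, L}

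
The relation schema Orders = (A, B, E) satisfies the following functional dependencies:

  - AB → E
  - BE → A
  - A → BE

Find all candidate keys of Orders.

{A}⁺: A→BE adds B, E → {A, B, E}.
{B, E}⁺: BE→A adds A → {A, B, E}. Minimal: {E}⁺ = {E}; {B}⁺ = {B} — none reach the full schema.
Any other superkey contains one of these as a subset, so there are no further candidate keys.

(A), (B, E)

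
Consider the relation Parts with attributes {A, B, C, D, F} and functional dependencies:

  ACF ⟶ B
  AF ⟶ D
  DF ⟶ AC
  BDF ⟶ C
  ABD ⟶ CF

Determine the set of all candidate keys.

{A, F}⁺: AF→D adds D; DF→AC adds C; ACF→B adds B → {A, B, C, D, F}. Minimal: {F}⁺ = {F}; {A}⁺ = {A} — none reach the full schema.
{D, F}⁺: DF→AC adds A, C; ACF→B adds B → {A, B, C, D, F}. Minimal: {F}⁺ = {F}; {D}⁺ = {D} — none reach the full schema.
{A, B, D}⁺: ABD→CF adds C, F → {A, B, C, D, F}. Minimal: {B, D}⁺ = {B, D}; {A, D}⁺ = {A, D}; {A, B}⁺ = {A, B} — none reach the full schema.

AF; DF; ABD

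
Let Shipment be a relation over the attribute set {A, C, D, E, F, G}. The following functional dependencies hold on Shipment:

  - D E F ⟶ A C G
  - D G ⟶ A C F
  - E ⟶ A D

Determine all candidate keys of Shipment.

(E, F), (E, G)

Attribute E never appears on the right-hand side of any dependency, so E must belong to every candidate key.
{E}⁺ = {A, D, E}, which is not all of the schema, so we must add further attributes.
{E, F}⁺: E→AD adds A, D; DEF→ACG adds C, G → {A, C, D, E, F, G}.
{E, G}⁺: E→AD adds A, D; DG→ACF adds C, F → {A, C, D, E, F, G}.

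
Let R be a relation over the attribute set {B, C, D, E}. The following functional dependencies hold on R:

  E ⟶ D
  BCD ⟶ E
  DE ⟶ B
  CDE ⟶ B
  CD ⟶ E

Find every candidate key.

(C, D); (C, E)

Attribute C never appears on the right-hand side of any dependency, so C must belong to every candidate key.
{C}⁺ = {C}, which is not all of the schema, so we must add further attributes.
{C, D}⁺: CD→E adds E; DE→B adds B → {B, C, D, E}. Minimal: {D}⁺ = {D}; {C}⁺ = {C} — none reach the full schema.
{C, E}⁺: E→D adds D; DE→B adds B → {B, C, D, E}. Minimal: {E}⁺ = {B, D, E}; {C}⁺ = {C} — none reach the full schema.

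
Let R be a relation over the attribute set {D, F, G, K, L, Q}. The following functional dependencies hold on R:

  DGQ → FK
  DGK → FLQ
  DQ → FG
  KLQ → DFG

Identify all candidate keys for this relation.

{D, Q}⁺: DQ→FG adds F, G; DGQ→FK adds K; DGK→FLQ adds L → {D, F, G, K, L, Q}. Minimal: {Q}⁺ = {Q}; {D}⁺ = {D} — none reach the full schema.
{D, G, K}⁺: DGK→FLQ adds F, L, Q → {D, F, G, K, L, Q}. Minimal: {G, K}⁺ = {G, K}; {D, K}⁺ = {D, K}; {D, G}⁺ = {D, G} — none reach the full schema.
{K, L, Q}⁺: KLQ→DFG adds D, F, G → {D, F, G, K, L, Q}. Minimal: {L, Q}⁺ = {L, Q}; {K, Q}⁺ = {K, Q}; {K, L}⁺ = {K, L} — none reach the full schema.

{D, Q}, {D, G, K}, {K, L, Q}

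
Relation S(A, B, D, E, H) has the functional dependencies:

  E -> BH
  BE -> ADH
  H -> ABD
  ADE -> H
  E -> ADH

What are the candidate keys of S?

E

Attribute E never appears on the right-hand side of any dependency, so E must belong to every candidate key.
{E}⁺ = {A, B, D, E, H}, which is all of the schema, so {E} is the only candidate key.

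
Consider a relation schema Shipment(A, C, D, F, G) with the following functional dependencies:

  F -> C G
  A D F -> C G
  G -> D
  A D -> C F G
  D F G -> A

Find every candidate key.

{F}⁺: F→CG adds C, G; G→D adds D; DFG→A adds A → {A, C, D, F, G}.
{A, D}⁺: AD→CFG adds C, F, G → {A, C, D, F, G}. Minimal: {D}⁺ = {D}; {A}⁺ = {A} — none reach the full schema.
{A, G}⁺: G→D adds D; AD→CFG adds C, F → {A, C, D, F, G}. Minimal: {G}⁺ = {D, G}; {A}⁺ = {A} — none reach the full schema.

{F}; {A, D}; {A, G}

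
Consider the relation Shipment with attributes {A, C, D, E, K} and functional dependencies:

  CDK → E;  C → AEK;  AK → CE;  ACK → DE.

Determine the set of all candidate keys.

{C}⁺: C→AEK adds A, E, K; ACK→DE adds D → {A, C, D, E, K}.
{A, K}⁺: AK→CE adds C, E; ACK→DE adds D → {A, C, D, E, K}. Minimal: {K}⁺ = {K}; {A}⁺ = {A} — none reach the full schema.

C, AK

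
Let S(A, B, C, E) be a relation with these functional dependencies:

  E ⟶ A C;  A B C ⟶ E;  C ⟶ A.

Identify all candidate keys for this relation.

Attribute B never appears on the right-hand side of any dependency, so B must belong to every candidate key.
{B}⁺ = {B}, which is not all of the schema, so we must add further attributes.
{B, C}⁺: C→A adds A; ABC→E adds E → {A, B, C, E}. Minimal: {C}⁺ = {A, C}; {B}⁺ = {B} — none reach the full schema.
{B, E}⁺: E→AC adds A, C → {A, B, C, E}. Minimal: {E}⁺ = {A, C, E}; {B}⁺ = {B} — none reach the full schema.

{B, C}, {B, E}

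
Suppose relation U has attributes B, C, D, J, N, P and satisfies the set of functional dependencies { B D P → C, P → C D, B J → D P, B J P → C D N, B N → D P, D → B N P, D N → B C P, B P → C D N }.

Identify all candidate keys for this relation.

{B, J}; {D, J}; {J, P}

Attribute J never appears on the right-hand side of any dependency, so J must belong to every candidate key.
{J}⁺ = {J}, which is not all of the schema, so we must add further attributes.
{B, J}⁺: BJ→DP adds D, P; BJP→CDN adds C, N → {B, C, D, J, N, P}.
{D, J}⁺: D→BNP adds B, N, P; DN→BCP adds C → {B, C, D, J, N, P}.
{J, P}⁺: P→CD adds C, D; D→BNP adds B, N → {B, C, D, J, N, P}.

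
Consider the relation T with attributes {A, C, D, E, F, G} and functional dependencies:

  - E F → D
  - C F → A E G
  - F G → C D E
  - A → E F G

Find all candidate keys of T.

{A}⁺: A→EFG adds E, F, G; EF→D adds D; FG→CDE adds C → {A, C, D, E, F, G}.
{C, F}⁺: CF→AEG adds A, E, G; FG→CDE adds D → {A, C, D, E, F, G}. Minimal: {F}⁺ = {F}; {C}⁺ = {C} — none reach the full schema.
{F, G}⁺: FG→CDE adds C, D, E; CF→AEG adds A → {A, C, D, E, F, G}. Minimal: {G}⁺ = {G}; {F}⁺ = {F} — none reach the full schema.
Any other superkey contains one of these as a subset, so there are no further candidate keys.

{A}, {C, F}, {F, G}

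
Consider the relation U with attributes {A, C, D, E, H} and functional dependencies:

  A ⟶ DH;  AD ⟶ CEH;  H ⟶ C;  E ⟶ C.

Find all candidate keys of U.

(A)

{A}⁺: A→DH adds D, H; AD→CEH adds C, E → {A, C, D, E, H}.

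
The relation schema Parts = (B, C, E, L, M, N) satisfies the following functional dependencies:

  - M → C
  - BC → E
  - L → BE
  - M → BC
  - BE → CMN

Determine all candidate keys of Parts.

Attribute L never appears on the right-hand side of any dependency, so L must belong to every candidate key.
{L}⁺ = {B, C, E, L, M, N}, which is all of the schema, so {L} is the only candidate key.

L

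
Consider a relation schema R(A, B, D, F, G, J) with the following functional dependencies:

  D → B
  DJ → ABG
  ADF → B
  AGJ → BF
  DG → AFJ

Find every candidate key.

{D, G}, {D, J}

Attribute D never appears on the right-hand side of any dependency, so D must belong to every candidate key.
{D}⁺ = {B, D}, which is not all of the schema, so we must add further attributes.
{D, G}⁺: D→B adds B; DG→AFJ adds A, F, J → {A, B, D, F, G, J}.
{D, J}⁺: D→B adds B; DJ→ABG adds A, G; AGJ→BF adds F → {A, B, D, F, G, J}.
Any other superkey contains one of these as a subset, so there are no further candidate keys.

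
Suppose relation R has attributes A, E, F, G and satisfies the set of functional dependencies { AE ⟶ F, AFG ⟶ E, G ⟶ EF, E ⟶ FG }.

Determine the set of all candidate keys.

Attribute A never appears on the right-hand side of any dependency, so A must belong to every candidate key.
{A}⁺ = {A}, which is not all of the schema, so we must add further attributes.
{A, E}⁺: AE→F adds F; E→FG adds G → {A, E, F, G}. Minimal: {E}⁺ = {E, F, G}; {A}⁺ = {A} — none reach the full schema.
{A, G}⁺: G→EF adds E, F → {A, E, F, G}. Minimal: {G}⁺ = {E, F, G}; {A}⁺ = {A} — none reach the full schema.
Any other superkey contains one of these as a subset, so there are no further candidate keys.

AE, AG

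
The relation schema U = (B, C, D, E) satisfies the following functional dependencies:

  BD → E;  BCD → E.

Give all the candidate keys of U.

(B, C, D)

Attributes B, C, D never appear on any right-hand side, so every candidate key must contain {B, C, D}.
{B, C, D}⁺ = {B, C, D, E}, which is all of the schema, so {B, C, D} is the only candidate key.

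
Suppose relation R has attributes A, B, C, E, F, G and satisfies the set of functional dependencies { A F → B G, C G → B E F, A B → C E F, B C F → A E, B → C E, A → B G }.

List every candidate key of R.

{A}⁺: A→BG adds B, G; AB→CEF adds C, E, F → {A, B, C, E, F, G}.
{B, F}⁺: B→CE adds C, E; BCF→AE adds A; A→BG adds G → {A, B, C, E, F, G}. Minimal: {F}⁺ = {F}; {B}⁺ = {B, C, E} — none reach the full schema.
{B, G}⁺: B→CE adds C, E; CG→BEF adds F; BCF→AE adds A → {A, B, C, E, F, G}. Minimal: {G}⁺ = {G}; {B}⁺ = {B, C, E} — none reach the full schema.
{C, G}⁺: CG→BEF adds B, E, F; BCF→AE adds A → {A, B, C, E, F, G}. Minimal: {G}⁺ = {G}; {C}⁺ = {C} — none reach the full schema.
Any other superkey contains one of these as a subset, so there are no further candidate keys.

{A}; {B, F}; {B, G}; {C, G}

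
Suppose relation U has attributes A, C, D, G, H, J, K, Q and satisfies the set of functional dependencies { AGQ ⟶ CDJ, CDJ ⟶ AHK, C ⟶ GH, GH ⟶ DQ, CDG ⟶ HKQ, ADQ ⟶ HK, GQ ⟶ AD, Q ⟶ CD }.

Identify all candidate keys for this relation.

{C}⁺: C→GH adds G, H; GH→DQ adds D, Q; CDG→HKQ adds K; GQ→AD adds A; AGQ→CDJ adds J → {A, C, D, G, H, J, K, Q}.
{Q}⁺: Q→CD adds C, D; C→GH adds G, H; CDG→HKQ adds K; GQ→AD adds A; AGQ→CDJ adds J → {A, C, D, G, H, J, K, Q}.
{G, H}⁺: GH→DQ adds D, Q; GQ→AD adds A; Q→CD adds C; AGQ→CDJ adds J; CDJ→AHK adds K → {A, C, D, G, H, J, K, Q}.

C, Q, GH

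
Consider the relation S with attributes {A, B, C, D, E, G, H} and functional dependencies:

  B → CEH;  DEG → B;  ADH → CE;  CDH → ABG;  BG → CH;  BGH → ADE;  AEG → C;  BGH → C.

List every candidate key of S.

{B, D}⁺: B→CEH adds C, E, H; CDH→ABG adds A, G → {A, B, C, D, E, G, H}. Minimal: {D}⁺ = {D}; {B}⁺ = {B, C, E, H} — none reach the full schema.
{B, G}⁺: B→CEH adds C, E, H; BGH→ADE adds A, D → {A, B, C, D, E, G, H}. Minimal: {G}⁺ = {G}; {B}⁺ = {B, C, E, H} — none reach the full schema.
{A, D, H}⁺: ADH→CE adds C, E; CDH→ABG adds B, G → {A, B, C, D, E, G, H}. Minimal: {D, H}⁺ = {D, H}; {A, H}⁺ = {A, H}; {A, D}⁺ = {A, D} — none reach the full schema.
{C, D, H}⁺: CDH→ABG adds A, B, G; BGH→ADE adds E → {A, B, C, D, E, G, H}. Minimal: {D, H}⁺ = {D, H}; {C, H}⁺ = {C, H}; {C, D}⁺ = {C, D} — none reach the full schema.
{D, E, G}⁺: DEG→B adds B; BG→CH adds C, H; BGH→ADE adds A → {A, B, C, D, E, G, H}. Minimal: {E, G}⁺ = {E, G}; {D, G}⁺ = {D, G}; {D, E}⁺ = {D, E} — none reach the full schema.

{B, D}, {B, G}, {A, D, H}, {C, D, H}, {D, E, G}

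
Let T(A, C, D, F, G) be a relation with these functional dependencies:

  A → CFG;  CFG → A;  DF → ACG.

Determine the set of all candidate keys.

(A, D), (D, F)

Attribute D never appears on the right-hand side of any dependency, so D must belong to every candidate key.
{D}⁺ = {D}, which is not all of the schema, so we must add further attributes.
{A, D}⁺: A→CFG adds C, F, G → {A, C, D, F, G}.
{D, F}⁺: DF→ACG adds A, C, G → {A, C, D, F, G}.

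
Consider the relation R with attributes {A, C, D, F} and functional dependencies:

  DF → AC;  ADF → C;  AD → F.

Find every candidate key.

Attribute D never appears on the right-hand side of any dependency, so D must belong to every candidate key.
{D}⁺ = {D}, which is not all of the schema, so we must add further attributes.
{A, D}⁺: AD→F adds F; DF→AC adds C → {A, C, D, F}. Minimal: {D}⁺ = {D}; {A}⁺ = {A} — none reach the full schema.
{D, F}⁺: DF→AC adds A, C → {A, C, D, F}. Minimal: {F}⁺ = {F}; {D}⁺ = {D} — none reach the full schema.

{A, D}, {D, F}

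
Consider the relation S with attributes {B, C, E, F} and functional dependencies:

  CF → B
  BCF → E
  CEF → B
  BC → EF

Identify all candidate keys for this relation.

(B, C), (C, F)

{B, C}⁺: BC→EF adds E, F → {B, C, E, F}. Minimal: {C}⁺ = {C}; {B}⁺ = {B} — none reach the full schema.
{C, F}⁺: CF→B adds B; BCF→E adds E → {B, C, E, F}. Minimal: {F}⁺ = {F}; {C}⁺ = {C} — none reach the full schema.
Any other superkey contains one of these as a subset, so there are no further candidate keys.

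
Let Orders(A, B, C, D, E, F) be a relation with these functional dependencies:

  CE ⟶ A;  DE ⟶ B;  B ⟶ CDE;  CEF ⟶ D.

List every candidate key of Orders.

Attribute F never appears on the right-hand side of any dependency, so F must belong to every candidate key.
{F}⁺ = {F}, which is not all of the schema, so we must add further attributes.
{B, F}⁺: B→CDE adds C, D, E; CE→A adds A → {A, B, C, D, E, F}. Minimal: {F}⁺ = {F}; {B}⁺ = {A, B, C, D, E} — none reach the full schema.
{C, E, F}⁺: CE→A adds A; CEF→D adds D; DE→B adds B → {A, B, C, D, E, F}. Minimal: {E, F}⁺ = {E, F}; {C, F}⁺ = {C, F}; {C, E}⁺ = {A, C, E} — none reach the full schema.
{D, E, F}⁺: DE→B adds B; B→CDE adds C; CE→A adds A → {A, B, C, D, E, F}. Minimal: {E, F}⁺ = {E, F}; {D, F}⁺ = {D, F}; {D, E}⁺ = {A, B, C, D, E} — none reach the full schema.

{B, F}; {C, E, F}; {D, E, F}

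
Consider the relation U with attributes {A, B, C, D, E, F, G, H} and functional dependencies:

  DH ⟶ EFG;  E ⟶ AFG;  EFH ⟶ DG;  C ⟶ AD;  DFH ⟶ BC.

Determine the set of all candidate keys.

CH, DH, EH

Attribute H never appears on the right-hand side of any dependency, so H must belong to every candidate key.
{H}⁺ = {H}, which is not all of the schema, so we must add further attributes.
{C, H}⁺: C→AD adds A, D; DH→EFG adds E, F, G; DFH→BC adds B → {A, B, C, D, E, F, G, H}. Minimal: {H}⁺ = {H}; {C}⁺ = {A, C, D} — none reach the full schema.
{D, H}⁺: DH→EFG adds E, F, G; E→AFG adds A; DFH→BC adds B, C → {A, B, C, D, E, F, G, H}. Minimal: {H}⁺ = {H}; {D}⁺ = {D} — none reach the full schema.
{E, H}⁺: E→AFG adds A, F, G; EFH→DG adds D; DFH→BC adds B, C → {A, B, C, D, E, F, G, H}. Minimal: {H}⁺ = {H}; {E}⁺ = {A, E, F, G} — none reach the full schema.
Any other superkey contains one of these as a subset, so there are no further candidate keys.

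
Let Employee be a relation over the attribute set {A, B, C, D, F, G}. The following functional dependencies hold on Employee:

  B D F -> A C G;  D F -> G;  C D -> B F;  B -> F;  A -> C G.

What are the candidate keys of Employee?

Attribute D never appears on the right-hand side of any dependency, so D must belong to every candidate key.
{D}⁺ = {D}, which is not all of the schema, so we must add further attributes.
{A, D}⁺: A→CG adds C, G; CD→BF adds B, F → {A, B, C, D, F, G}. Minimal: {D}⁺ = {D}; {A}⁺ = {A, C, G} — none reach the full schema.
{B, D}⁺: B→F adds F; BDF→ACG adds A, C, G → {A, B, C, D, F, G}. Minimal: {D}⁺ = {D}; {B}⁺ = {B, F} — none reach the full schema.
{C, D}⁺: CD→BF adds B, F; BDF→ACG adds A, G → {A, B, C, D, F, G}. Minimal: {D}⁺ = {D}; {C}⁺ = {C} — none reach the full schema.
Any other superkey contains one of these as a subset, so there are no further candidate keys.

AD; BD; CD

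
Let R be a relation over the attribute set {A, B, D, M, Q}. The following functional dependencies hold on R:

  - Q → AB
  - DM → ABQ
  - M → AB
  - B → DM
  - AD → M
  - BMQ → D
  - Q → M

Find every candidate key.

(B); (M); (Q); (A, D)

{B}⁺: B→DM adds D, M; DM→ABQ adds A, Q → {A, B, D, M, Q}.
{M}⁺: M→AB adds A, B; B→DM adds D; DM→ABQ adds Q → {A, B, D, M, Q}.
{Q}⁺: Q→AB adds A, B; B→DM adds D, M → {A, B, D, M, Q}.
{A, D}⁺: AD→M adds M; DM→ABQ adds B, Q → {A, B, D, M, Q}. Minimal: {D}⁺ = {D}; {A}⁺ = {A} — none reach the full schema.
Any other superkey contains one of these as a subset, so there are no further candidate keys.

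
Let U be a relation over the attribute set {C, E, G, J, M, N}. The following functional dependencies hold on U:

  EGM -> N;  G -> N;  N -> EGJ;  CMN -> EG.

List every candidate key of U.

{C, G, M}, {C, M, N}

{C, G, M}⁺: G→N adds N; N→EGJ adds E, J → {C, E, G, J, M, N}.
{C, M, N}⁺: N→EGJ adds E, G, J → {C, E, G, J, M, N}.
Any other superkey contains one of these as a subset, so there are no further candidate keys.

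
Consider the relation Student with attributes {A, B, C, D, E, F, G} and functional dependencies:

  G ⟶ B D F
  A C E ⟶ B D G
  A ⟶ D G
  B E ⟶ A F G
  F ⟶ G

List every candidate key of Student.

Attributes C, E never appear on any right-hand side, so every candidate key must contain {C, E}.
{C, E}⁺ = {C, E}, which is not all of the schema, so we must add further attributes.
{A, C, E}⁺: ACE→BDG adds B, D, G; BE→AFG adds F → {A, B, C, D, E, F, G}. Minimal: {C, E}⁺ = {C, E}; {A, E}⁺ = {A, B, D, E, F, G}; {A, C}⁺ = {A, B, C, D, F, G} — none reach the full schema.
{B, C, E}⁺: BE→AFG adds A, F, G; G→BDF adds D → {A, B, C, D, E, F, G}. Minimal: {C, E}⁺ = {C, E}; {B, E}⁺ = {A, B, D, E, F, G}; {B, C}⁺ = {B, C} — none reach the full schema.
{C, E, F}⁺: F→G adds G; G→BDF adds B, D; BE→AFG adds A → {A, B, C, D, E, F, G}. Minimal: {E, F}⁺ = {A, B, D, E, F, G}; {C, F}⁺ = {B, C, D, F, G}; {C, E}⁺ = {C, E} — none reach the full schema.
{C, E, G}⁺: G→BDF adds B, D, F; BE→AFG adds A → {A, B, C, D, E, F, G}. Minimal: {E, G}⁺ = {A, B, D, E, F, G}; {C, G}⁺ = {B, C, D, F, G}; {C, E}⁺ = {C, E} — none reach the full schema.

{A, C, E}, {B, C, E}, {C, E, F}, {C, E, G}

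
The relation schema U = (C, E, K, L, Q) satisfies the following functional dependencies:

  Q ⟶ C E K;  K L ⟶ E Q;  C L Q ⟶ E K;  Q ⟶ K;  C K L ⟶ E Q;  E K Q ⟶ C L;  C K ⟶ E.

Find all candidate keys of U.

{Q}, {K, L}

{Q}⁺: Q→CEK adds C, E, K; EKQ→CL adds L → {C, E, K, L, Q}.
{K, L}⁺: KL→EQ adds E, Q; EKQ→CL adds C → {C, E, K, L, Q}. Minimal: {L}⁺ = {L}; {K}⁺ = {K} — none reach the full schema.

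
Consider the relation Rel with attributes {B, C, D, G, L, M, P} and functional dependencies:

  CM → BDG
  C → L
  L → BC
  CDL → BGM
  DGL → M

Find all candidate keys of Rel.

Attribute P never appears on the right-hand side of any dependency, so P must belong to every candidate key.
{P}⁺ = {P}, which is not all of the schema, so we must add further attributes.
{C, D, P}⁺: C→L adds L; L→BC adds B; CDL→BGM adds G, M → {B, C, D, G, L, M, P}.
{C, M, P}⁺: CM→BDG adds B, D, G; C→L adds L → {B, C, D, G, L, M, P}.
{D, L, P}⁺: L→BC adds B, C; CDL→BGM adds G, M → {B, C, D, G, L, M, P}.
{L, M, P}⁺: L→BC adds B, C; CM→BDG adds D, G → {B, C, D, G, L, M, P}.

{C, D, P}, {C, M, P}, {D, L, P}, {L, M, P}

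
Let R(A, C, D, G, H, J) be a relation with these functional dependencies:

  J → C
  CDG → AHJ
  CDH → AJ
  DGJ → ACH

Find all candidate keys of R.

(C, D, G); (D, G, J)

{C, D, G}⁺: CDG→AHJ adds A, H, J → {A, C, D, G, H, J}.
{D, G, J}⁺: J→C adds C; CDG→AHJ adds A, H → {A, C, D, G, H, J}.
Any other superkey contains one of these as a subset, so there are no further candidate keys.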